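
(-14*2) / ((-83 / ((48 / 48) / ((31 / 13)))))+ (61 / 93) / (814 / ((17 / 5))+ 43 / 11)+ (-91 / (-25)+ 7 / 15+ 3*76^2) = 152186789932109 / 8780555475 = 17332.25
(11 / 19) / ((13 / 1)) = 0.04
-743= -743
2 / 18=1 / 9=0.11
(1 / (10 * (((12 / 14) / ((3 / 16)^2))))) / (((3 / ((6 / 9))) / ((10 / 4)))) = 0.00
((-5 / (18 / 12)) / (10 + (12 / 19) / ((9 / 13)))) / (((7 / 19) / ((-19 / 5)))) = 6859 / 2177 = 3.15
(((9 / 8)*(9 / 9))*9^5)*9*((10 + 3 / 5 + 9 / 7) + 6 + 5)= 3831158169 / 280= 13682707.75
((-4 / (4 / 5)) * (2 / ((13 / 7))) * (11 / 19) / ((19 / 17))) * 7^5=-220003630 / 4693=-46879.10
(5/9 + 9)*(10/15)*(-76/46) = -6536/621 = -10.52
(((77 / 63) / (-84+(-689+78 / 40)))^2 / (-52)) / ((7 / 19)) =-229900 / 1752877173411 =-0.00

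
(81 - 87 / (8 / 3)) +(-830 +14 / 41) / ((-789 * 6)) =37693253 / 776376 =48.55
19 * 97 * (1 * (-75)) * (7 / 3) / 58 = -322525 / 58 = -5560.78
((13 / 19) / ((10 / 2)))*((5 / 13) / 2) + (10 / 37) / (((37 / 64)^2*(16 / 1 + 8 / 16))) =4784509 / 63518862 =0.08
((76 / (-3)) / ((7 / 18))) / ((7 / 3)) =-1368 / 49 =-27.92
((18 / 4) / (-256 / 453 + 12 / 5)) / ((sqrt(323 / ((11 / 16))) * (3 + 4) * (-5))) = -4077 * sqrt(3553) / 75173728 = -0.00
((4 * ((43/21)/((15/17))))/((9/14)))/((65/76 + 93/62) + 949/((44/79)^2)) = 215112832/45610333335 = 0.00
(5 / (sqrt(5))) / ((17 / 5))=0.66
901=901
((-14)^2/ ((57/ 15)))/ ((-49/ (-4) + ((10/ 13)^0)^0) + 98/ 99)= 388080/ 107141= 3.62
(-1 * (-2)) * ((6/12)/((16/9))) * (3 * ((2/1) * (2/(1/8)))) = 54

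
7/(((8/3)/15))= 315/8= 39.38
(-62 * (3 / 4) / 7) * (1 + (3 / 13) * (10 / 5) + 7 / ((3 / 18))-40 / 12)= -48515 / 182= -266.57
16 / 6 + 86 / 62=377 / 93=4.05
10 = 10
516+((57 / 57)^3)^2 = 517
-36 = -36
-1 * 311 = -311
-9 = -9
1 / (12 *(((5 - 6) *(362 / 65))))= -65 / 4344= -0.01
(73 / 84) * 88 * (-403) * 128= -3944947.81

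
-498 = -498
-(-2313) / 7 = 2313 / 7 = 330.43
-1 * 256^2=-65536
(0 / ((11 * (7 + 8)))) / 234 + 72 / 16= 9 / 2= 4.50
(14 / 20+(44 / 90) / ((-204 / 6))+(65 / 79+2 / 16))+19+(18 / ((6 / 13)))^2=745348919 / 483480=1541.63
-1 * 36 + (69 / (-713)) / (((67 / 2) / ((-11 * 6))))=-74376 / 2077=-35.81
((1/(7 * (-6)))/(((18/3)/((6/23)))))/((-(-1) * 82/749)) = -107/11316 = -0.01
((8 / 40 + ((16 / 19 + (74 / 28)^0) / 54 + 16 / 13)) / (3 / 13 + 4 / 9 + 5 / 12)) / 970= 97693 / 70632975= 0.00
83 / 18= 4.61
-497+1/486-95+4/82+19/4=-587.20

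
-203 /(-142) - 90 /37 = -5269 /5254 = -1.00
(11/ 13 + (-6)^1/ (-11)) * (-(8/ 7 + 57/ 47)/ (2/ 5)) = -771125/ 94094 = -8.20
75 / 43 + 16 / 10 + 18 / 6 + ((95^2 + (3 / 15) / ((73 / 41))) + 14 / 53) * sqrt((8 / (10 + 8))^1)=5010360012 / 831835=6023.26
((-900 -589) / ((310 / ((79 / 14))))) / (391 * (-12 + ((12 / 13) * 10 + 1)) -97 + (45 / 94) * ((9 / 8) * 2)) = 143745082 / 4177509315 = 0.03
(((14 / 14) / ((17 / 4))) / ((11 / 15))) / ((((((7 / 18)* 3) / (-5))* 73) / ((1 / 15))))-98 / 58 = -4685773 / 2771153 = -1.69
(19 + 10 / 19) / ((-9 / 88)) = -32648 / 171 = -190.92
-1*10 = -10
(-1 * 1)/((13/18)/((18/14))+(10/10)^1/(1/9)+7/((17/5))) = -2754/32003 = -0.09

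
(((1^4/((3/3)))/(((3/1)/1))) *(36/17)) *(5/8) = 15/34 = 0.44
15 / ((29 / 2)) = 30 / 29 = 1.03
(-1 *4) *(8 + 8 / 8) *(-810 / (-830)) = -2916 / 83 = -35.13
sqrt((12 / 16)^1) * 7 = 7 * sqrt(3) / 2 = 6.06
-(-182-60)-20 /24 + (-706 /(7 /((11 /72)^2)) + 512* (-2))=-14246441 /18144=-785.19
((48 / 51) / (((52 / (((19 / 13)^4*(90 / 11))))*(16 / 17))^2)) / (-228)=-10257178205025 / 4270304643514624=-0.00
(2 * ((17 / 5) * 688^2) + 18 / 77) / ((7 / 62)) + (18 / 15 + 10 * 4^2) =76831744718 / 2695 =28508996.18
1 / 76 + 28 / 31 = 2159 / 2356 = 0.92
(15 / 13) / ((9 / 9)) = 15 / 13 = 1.15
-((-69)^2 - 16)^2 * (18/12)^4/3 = -607905675/16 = -37994104.69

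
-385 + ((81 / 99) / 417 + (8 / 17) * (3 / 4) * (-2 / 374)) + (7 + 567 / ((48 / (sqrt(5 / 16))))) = -15184635 / 40171 + 189 * sqrt(5) / 64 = -371.40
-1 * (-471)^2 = -221841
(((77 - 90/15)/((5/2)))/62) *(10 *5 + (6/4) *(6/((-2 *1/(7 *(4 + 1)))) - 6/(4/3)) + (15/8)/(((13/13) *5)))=-52.16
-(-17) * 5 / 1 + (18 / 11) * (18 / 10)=4837 / 55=87.95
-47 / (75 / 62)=-2914 / 75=-38.85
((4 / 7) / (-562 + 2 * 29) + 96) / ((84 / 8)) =84671 / 9261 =9.14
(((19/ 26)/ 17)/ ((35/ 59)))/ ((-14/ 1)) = -1121/ 216580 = -0.01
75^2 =5625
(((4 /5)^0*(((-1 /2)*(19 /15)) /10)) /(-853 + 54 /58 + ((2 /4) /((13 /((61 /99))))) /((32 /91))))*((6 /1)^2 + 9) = 137808 /41197415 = 0.00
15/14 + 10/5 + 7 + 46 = 785/14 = 56.07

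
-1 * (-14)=14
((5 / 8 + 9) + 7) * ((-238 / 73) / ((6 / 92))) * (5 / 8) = -1820105 / 3504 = -519.44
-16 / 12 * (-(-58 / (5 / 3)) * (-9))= 2088 / 5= 417.60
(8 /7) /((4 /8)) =16 /7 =2.29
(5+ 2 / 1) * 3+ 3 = 24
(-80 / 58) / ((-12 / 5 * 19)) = 50 / 1653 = 0.03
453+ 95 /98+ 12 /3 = 44881 /98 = 457.97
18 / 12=3 / 2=1.50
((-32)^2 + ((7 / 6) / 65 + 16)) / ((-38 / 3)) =-405607 / 4940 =-82.11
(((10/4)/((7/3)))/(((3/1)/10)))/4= 25/28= 0.89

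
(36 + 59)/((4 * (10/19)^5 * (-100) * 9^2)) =-47045881/648000000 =-0.07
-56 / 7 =-8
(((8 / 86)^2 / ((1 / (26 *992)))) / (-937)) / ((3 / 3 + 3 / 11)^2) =-12483328 / 84893137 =-0.15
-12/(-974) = 6/487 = 0.01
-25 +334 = 309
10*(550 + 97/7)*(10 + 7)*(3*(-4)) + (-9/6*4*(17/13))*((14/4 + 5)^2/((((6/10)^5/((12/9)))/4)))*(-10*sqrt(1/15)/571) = -8051880/7 + 245650000*sqrt(15)/5411367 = -1150092.76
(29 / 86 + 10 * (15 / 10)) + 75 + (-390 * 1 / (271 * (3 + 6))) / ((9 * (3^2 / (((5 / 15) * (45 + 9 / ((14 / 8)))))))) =397775071 / 4404834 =90.30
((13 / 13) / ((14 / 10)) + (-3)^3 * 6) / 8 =-1129 / 56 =-20.16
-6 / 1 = -6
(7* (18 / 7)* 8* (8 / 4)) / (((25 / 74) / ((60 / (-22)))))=-127872 / 55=-2324.95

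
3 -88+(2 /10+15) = -349 /5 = -69.80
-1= -1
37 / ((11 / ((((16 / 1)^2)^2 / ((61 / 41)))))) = 99418112 / 671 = 148164.10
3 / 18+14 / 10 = 47 / 30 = 1.57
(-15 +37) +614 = 636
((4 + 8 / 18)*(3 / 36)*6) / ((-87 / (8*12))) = -640 / 261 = -2.45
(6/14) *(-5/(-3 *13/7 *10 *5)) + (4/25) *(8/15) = 907/9750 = 0.09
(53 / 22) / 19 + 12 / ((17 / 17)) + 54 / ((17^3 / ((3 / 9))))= 24911521 / 2053634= 12.13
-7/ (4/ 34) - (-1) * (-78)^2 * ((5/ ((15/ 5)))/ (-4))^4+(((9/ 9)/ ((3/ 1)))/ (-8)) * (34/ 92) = 1640915/ 13248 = 123.86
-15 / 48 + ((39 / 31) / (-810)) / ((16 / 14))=-2627 / 8370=-0.31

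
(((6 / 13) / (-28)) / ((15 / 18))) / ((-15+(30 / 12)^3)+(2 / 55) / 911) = -721512 / 22799231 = -0.03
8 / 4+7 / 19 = 45 / 19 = 2.37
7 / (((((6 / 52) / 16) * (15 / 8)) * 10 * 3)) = 11648 / 675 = 17.26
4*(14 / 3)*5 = 93.33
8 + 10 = 18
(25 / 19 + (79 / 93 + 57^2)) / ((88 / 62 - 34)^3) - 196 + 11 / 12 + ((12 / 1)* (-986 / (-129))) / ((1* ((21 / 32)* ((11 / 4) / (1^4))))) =-28068928949616889 / 194445616827000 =-144.35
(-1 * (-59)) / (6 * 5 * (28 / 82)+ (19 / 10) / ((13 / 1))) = 314470 / 55379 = 5.68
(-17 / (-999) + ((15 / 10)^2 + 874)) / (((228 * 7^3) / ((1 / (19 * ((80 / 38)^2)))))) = 3501563 / 26316057600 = 0.00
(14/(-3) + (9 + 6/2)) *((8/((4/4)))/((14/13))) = 1144/21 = 54.48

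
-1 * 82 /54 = -41 /27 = -1.52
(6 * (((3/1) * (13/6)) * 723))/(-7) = -28197/7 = -4028.14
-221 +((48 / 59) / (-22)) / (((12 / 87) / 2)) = -143777 / 649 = -221.54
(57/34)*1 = 57/34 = 1.68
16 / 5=3.20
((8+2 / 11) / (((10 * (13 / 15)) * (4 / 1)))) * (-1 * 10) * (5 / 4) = -3375 / 1144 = -2.95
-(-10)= 10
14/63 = 0.22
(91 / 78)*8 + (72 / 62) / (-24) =1727 / 186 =9.28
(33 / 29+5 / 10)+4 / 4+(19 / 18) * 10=6887 / 522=13.19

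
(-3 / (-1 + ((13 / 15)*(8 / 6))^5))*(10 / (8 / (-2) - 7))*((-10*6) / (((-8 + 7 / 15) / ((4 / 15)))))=1328602500000 / 243225152401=5.46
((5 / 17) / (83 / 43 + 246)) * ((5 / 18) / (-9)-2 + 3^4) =2750495 / 29360394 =0.09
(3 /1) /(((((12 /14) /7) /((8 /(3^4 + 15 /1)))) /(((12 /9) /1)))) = 49 /18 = 2.72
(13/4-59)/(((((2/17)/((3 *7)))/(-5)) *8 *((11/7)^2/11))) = 19504695/704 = 27705.53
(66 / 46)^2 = 1089 / 529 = 2.06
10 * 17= 170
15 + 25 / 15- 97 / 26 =1009 / 78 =12.94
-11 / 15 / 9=-11 / 135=-0.08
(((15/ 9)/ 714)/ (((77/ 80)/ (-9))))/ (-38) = 100/ 174097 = 0.00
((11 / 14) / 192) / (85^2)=11 / 19420800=0.00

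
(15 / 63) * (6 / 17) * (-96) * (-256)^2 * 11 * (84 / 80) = -103809024 / 17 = -6106413.18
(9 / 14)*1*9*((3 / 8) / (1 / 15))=3645 / 112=32.54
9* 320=2880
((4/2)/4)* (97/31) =97/62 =1.56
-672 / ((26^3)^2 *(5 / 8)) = -84 / 24134045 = -0.00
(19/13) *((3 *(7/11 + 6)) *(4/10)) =8322/715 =11.64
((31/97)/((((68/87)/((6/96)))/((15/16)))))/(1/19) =768645/1688576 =0.46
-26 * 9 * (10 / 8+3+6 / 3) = -2925 / 2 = -1462.50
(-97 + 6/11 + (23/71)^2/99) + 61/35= -1654316701/17467065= -94.71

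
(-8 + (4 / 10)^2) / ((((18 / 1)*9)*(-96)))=49 / 97200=0.00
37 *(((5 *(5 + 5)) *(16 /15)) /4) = 1480 /3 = 493.33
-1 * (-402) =402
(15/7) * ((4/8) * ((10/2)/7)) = 75/98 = 0.77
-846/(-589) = 846/589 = 1.44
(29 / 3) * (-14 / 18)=-203 / 27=-7.52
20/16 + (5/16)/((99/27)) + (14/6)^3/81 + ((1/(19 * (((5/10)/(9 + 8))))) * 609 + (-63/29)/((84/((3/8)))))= 462888075755/424173024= 1091.27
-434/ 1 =-434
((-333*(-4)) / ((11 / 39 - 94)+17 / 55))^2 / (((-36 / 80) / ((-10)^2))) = -453513832200000 / 10036232761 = -45187.66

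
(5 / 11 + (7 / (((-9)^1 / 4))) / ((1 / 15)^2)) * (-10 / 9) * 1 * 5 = 42750 / 11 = 3886.36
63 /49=1.29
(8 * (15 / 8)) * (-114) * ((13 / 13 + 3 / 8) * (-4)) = 9405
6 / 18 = 1 / 3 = 0.33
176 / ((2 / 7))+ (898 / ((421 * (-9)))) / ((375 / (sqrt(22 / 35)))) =616-898 * sqrt(770) / 49730625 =616.00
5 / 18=0.28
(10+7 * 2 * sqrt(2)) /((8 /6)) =15 /2+21 * sqrt(2) /2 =22.35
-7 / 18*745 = -5215 / 18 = -289.72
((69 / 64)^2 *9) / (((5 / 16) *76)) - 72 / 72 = -54431 / 97280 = -0.56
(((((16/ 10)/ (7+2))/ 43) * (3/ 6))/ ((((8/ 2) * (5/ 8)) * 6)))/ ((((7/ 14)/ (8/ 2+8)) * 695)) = 32/ 6724125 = 0.00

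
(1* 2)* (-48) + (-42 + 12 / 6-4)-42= -182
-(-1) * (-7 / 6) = -1.17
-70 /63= -10 /9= -1.11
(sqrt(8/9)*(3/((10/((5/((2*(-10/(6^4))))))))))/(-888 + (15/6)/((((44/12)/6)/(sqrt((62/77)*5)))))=3564*sqrt(11935)/408124261 + 148922928*sqrt(2)/2040621305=0.10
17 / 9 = 1.89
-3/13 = -0.23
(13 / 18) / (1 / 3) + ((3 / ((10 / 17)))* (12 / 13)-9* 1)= -829 / 390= -2.13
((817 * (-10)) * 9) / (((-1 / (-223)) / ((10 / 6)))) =-27328650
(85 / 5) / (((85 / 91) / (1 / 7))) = 13 / 5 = 2.60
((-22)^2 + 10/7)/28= 1699/98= 17.34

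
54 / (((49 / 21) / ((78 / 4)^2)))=123201 / 14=8800.07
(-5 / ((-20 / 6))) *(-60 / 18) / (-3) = 5 / 3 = 1.67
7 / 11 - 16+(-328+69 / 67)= -252300 / 737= -342.33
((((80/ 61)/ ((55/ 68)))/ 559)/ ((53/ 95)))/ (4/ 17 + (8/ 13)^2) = 5710640/ 674381169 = 0.01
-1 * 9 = -9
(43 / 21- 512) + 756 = 5167 / 21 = 246.05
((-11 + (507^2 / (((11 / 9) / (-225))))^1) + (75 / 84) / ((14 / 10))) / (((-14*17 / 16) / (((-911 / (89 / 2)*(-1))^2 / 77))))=677366717337321288 / 39120686297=17314796.38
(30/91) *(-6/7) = -180/637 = -0.28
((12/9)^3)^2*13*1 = 53248/729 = 73.04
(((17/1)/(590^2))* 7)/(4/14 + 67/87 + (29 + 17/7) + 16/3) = 24157/2672363700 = 0.00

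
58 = 58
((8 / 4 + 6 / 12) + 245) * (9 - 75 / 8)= -1485 / 16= -92.81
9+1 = 10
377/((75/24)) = 3016/25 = 120.64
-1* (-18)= 18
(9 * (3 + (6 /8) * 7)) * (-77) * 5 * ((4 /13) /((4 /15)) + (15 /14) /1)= -6615675 /104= -63612.26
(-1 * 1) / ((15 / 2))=-2 / 15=-0.13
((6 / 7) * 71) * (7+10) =7242 / 7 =1034.57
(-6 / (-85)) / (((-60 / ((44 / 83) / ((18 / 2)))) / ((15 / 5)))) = -22 / 105825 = -0.00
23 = 23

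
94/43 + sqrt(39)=8.43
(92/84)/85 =23/1785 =0.01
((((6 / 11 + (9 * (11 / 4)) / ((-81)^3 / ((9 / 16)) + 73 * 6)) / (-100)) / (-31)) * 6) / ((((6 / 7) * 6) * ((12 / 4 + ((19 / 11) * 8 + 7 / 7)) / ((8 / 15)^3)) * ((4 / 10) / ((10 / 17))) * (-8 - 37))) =-0.00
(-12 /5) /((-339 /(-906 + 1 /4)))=-3623 /565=-6.41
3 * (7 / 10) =21 / 10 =2.10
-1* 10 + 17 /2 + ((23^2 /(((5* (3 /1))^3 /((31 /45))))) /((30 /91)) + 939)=2136488342 /2278125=937.83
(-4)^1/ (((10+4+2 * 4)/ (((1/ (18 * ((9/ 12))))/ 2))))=-2/ 297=-0.01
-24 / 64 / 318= -1 / 848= -0.00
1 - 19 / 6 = -2.17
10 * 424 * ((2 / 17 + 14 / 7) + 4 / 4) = 224720 / 17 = 13218.82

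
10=10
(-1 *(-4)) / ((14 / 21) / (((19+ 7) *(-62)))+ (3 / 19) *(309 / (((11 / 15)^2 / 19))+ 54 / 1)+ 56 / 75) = 185299400 / 80282489113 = 0.00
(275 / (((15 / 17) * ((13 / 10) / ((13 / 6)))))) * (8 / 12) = 9350 / 27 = 346.30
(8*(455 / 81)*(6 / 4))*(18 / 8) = 455 / 3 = 151.67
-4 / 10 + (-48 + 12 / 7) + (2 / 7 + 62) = 78 / 5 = 15.60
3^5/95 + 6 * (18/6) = 1953/95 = 20.56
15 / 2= 7.50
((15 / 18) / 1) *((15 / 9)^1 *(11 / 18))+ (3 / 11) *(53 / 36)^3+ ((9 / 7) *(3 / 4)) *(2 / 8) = 2347223 / 1197504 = 1.96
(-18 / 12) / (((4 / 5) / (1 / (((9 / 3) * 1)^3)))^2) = -25 / 7776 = -0.00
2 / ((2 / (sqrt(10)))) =sqrt(10) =3.16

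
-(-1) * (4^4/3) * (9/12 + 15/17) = 2368/17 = 139.29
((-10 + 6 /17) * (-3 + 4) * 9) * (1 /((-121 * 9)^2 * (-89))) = 164 /199366497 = 0.00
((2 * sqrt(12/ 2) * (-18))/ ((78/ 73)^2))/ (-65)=5329 * sqrt(6)/ 10985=1.19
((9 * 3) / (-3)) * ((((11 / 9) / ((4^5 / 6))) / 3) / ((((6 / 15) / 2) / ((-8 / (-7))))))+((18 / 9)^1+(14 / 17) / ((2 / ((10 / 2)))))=29977 / 7616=3.94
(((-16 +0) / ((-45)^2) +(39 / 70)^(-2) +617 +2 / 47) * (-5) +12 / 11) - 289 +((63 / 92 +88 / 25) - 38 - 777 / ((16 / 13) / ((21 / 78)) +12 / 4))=-3041585290934341 / 862712264700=-3525.61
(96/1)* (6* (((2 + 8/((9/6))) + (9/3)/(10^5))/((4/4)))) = 13200054/3125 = 4224.02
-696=-696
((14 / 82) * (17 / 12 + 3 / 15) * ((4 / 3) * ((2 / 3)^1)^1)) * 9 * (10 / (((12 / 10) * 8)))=2.30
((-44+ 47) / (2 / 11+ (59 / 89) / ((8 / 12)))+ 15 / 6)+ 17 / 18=6.00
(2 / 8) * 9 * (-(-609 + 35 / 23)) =31437 / 23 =1366.83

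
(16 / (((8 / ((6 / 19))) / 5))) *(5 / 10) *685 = 20550 / 19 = 1081.58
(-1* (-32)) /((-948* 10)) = -4 /1185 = -0.00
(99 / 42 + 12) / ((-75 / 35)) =-67 / 10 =-6.70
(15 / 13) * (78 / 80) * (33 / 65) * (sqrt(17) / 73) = 297 * sqrt(17) / 37960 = 0.03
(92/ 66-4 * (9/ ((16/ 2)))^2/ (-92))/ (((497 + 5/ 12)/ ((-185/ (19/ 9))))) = -117191025/ 459087728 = -0.26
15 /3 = 5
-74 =-74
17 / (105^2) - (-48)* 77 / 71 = 40749607 / 782775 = 52.06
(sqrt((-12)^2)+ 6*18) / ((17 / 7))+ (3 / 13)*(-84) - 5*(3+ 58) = -60769 / 221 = -274.97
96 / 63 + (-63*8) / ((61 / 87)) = -918856 / 1281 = -717.30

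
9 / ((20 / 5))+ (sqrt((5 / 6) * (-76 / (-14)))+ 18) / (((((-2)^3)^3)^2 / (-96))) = 9189 / 4096 - sqrt(1995) / 57344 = 2.24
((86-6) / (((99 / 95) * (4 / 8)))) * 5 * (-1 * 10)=-760000 / 99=-7676.77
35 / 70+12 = 12.50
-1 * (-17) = 17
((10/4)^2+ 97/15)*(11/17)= 8393/1020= 8.23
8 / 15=0.53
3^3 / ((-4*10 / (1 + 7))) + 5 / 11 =-272 / 55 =-4.95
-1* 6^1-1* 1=-7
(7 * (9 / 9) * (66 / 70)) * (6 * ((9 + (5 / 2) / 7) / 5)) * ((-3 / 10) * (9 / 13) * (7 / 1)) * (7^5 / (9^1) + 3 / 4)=-523338057 / 2600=-201283.87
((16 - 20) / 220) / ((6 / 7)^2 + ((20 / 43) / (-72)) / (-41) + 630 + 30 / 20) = -777483 / 27035351695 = -0.00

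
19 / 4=4.75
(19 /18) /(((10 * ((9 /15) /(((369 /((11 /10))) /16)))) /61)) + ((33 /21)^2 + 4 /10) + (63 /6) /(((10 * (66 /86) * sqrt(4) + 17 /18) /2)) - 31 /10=737548895701 /3262717920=226.05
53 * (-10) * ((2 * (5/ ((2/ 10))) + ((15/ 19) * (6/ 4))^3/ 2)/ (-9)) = 1478256125/ 493848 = 2993.34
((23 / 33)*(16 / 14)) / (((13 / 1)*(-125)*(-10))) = 92 / 1876875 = 0.00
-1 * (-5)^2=-25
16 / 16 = 1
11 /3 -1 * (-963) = 2900 /3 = 966.67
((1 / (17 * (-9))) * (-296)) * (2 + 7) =296 / 17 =17.41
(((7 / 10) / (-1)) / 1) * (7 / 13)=-49 / 130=-0.38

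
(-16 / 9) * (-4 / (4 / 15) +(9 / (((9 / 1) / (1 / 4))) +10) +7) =-4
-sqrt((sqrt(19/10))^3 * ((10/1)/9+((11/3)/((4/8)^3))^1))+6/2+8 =-sqrt(137) * 38^(3/4) * 5^(1/4)/30+11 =2.07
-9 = -9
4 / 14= 2 / 7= 0.29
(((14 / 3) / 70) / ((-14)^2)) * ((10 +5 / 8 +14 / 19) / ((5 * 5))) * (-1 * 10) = -1727 / 1117200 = -0.00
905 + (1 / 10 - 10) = 8951 / 10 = 895.10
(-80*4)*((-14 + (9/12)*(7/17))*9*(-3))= -118291.76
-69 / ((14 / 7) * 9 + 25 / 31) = -2139 / 583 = -3.67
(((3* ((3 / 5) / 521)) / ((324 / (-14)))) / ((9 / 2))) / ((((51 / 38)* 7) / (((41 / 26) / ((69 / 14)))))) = -10906 / 9652845735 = -0.00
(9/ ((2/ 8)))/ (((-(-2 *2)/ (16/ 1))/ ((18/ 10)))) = 1296/ 5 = 259.20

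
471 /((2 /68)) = 16014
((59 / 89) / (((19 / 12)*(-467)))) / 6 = -118 / 789697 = -0.00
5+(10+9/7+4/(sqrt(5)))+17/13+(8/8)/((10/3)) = 4 * sqrt(5)/5+16283/910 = 19.68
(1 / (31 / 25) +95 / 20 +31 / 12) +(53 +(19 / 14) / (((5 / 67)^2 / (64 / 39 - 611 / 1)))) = -598183693 / 4030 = -148432.68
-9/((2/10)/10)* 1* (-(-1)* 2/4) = -225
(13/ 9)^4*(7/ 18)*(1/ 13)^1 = 15379/ 118098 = 0.13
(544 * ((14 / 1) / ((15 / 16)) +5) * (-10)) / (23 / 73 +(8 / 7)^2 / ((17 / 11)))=-1521684416 / 16281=-93463.82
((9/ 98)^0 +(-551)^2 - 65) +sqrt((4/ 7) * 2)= 2 * sqrt(14)/ 7 +303537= 303538.07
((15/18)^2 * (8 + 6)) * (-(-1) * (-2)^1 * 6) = -350/3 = -116.67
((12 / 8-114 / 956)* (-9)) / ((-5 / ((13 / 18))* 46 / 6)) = 1287 / 5497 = 0.23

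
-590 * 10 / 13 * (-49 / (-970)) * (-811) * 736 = 17256263360 / 1261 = 13684586.33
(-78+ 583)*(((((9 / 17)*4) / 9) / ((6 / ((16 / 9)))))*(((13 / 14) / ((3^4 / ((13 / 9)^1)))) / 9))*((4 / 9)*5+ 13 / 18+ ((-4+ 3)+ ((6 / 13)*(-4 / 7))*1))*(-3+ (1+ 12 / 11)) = -1445875600 / 14608781649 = -0.10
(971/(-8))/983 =-971/7864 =-0.12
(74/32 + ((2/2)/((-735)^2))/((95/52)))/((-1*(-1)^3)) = 1898891707/821142000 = 2.31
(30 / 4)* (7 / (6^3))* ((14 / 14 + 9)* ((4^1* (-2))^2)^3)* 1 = 5734400 / 9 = 637155.56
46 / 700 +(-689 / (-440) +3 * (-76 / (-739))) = 22080053 / 11380600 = 1.94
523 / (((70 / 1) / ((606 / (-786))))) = -52823 / 9170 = -5.76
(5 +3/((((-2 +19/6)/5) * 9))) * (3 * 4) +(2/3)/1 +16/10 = 8338/105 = 79.41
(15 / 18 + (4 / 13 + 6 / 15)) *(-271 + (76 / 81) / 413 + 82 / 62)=-84039249562 / 202223385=-415.58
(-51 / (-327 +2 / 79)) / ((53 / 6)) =24174 / 1369043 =0.02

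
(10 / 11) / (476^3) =5 / 593175968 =0.00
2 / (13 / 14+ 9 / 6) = 14 / 17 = 0.82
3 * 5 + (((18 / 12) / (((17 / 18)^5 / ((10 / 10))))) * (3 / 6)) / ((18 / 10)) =22085175 / 1419857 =15.55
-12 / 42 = -2 / 7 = -0.29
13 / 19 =0.68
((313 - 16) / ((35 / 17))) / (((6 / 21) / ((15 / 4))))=15147 / 8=1893.38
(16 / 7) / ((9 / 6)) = 32 / 21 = 1.52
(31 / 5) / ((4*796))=31 / 15920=0.00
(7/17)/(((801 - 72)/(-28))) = -196/12393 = -0.02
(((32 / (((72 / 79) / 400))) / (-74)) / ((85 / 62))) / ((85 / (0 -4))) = 626944 / 96237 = 6.51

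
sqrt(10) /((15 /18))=6*sqrt(10) /5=3.79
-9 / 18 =-1 / 2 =-0.50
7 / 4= 1.75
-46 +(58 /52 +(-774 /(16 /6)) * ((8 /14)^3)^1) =-883257 /8918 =-99.04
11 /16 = 0.69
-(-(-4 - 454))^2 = -209764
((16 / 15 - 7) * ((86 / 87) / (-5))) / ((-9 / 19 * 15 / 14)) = -2035964 / 880875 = -2.31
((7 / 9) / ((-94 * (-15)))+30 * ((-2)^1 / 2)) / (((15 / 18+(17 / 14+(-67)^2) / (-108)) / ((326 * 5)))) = 3474965704 / 2895341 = 1200.19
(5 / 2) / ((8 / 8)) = 5 / 2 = 2.50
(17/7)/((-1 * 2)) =-17/14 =-1.21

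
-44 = -44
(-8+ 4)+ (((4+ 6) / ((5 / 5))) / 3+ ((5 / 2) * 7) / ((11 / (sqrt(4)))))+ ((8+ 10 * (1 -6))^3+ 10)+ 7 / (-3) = -814856 / 11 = -74077.82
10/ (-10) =-1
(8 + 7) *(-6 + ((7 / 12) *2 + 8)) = 95 / 2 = 47.50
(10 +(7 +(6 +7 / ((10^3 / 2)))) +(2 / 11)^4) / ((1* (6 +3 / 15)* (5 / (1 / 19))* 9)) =8867473 / 2042419500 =0.00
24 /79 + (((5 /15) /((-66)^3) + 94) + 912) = 1006.30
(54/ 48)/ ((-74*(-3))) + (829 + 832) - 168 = 883859/ 592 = 1493.01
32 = 32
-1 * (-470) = 470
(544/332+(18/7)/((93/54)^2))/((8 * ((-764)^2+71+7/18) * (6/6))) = 3147588/5866942818233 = 0.00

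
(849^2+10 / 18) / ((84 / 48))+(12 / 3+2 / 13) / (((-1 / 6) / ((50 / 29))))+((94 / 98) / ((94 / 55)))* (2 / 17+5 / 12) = 9312183382969 / 22610952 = 411843.93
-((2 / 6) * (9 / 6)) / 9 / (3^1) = -1 / 54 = -0.02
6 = 6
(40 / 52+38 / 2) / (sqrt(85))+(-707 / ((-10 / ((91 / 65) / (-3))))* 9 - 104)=-20047 / 50+257* sqrt(85) / 1105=-398.80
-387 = -387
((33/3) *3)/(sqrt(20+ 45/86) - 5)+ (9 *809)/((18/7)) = 39125/14 - 3 *sqrt(151790)/35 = 2761.25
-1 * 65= -65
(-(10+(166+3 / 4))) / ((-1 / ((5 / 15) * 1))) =707 / 12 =58.92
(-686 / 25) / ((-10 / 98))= 33614 / 125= 268.91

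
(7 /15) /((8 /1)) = 0.06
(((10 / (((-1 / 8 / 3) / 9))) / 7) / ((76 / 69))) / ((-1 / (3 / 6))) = 18630 / 133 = 140.08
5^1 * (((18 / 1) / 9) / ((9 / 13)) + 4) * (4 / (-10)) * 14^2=-24304 / 9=-2700.44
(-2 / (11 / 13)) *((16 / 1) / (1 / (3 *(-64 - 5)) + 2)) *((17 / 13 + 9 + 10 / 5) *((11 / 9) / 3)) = -117760 / 1239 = -95.04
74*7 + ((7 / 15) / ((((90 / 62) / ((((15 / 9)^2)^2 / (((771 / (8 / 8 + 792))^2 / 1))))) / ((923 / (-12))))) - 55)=4074216070177 / 15600509604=261.16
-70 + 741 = 671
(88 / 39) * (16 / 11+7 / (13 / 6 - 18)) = 8464 / 3705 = 2.28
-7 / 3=-2.33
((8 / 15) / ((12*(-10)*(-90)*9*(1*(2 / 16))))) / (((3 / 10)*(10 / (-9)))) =-4 / 30375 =-0.00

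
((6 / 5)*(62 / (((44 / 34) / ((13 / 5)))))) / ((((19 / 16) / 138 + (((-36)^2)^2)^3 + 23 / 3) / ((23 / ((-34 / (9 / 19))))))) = -61397856 / 6073973091549869988257875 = -0.00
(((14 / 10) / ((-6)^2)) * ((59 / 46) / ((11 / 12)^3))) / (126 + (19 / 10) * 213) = 6608 / 54154397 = 0.00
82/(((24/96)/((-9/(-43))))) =2952/43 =68.65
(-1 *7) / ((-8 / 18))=15.75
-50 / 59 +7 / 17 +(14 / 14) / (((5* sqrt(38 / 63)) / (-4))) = -6* sqrt(266) / 95-437 / 1003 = -1.47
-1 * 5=-5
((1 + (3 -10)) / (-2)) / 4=0.75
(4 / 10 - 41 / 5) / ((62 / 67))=-2613 / 310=-8.43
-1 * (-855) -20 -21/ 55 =45904/ 55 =834.62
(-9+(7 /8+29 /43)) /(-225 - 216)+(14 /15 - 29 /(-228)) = 15527663 /14411880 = 1.08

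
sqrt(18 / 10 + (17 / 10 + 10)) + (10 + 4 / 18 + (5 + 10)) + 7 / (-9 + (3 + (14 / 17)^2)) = 3 * sqrt(6) / 2 + 330919 / 13842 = 27.58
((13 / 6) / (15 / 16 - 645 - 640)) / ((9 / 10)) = -208 / 110943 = -0.00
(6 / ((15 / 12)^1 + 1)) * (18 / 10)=24 / 5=4.80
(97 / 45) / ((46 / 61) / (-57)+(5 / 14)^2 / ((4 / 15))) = 88139632 / 19017165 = 4.63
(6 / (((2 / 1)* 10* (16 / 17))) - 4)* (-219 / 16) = 128991 / 2560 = 50.39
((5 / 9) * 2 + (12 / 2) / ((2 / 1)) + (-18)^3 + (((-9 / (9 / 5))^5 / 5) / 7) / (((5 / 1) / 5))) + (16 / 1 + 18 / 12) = -743359 / 126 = -5899.67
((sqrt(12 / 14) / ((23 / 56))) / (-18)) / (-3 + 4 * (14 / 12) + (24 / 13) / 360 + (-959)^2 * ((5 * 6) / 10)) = -260 * sqrt(42) / 37122946059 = -0.00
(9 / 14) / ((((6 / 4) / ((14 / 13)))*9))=2 / 39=0.05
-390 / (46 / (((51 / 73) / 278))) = -9945 / 466762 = -0.02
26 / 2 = 13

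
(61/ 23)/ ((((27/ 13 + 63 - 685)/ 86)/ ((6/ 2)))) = -204594/ 185357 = -1.10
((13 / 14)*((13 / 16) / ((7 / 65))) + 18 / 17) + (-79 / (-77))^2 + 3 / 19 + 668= 41504869027 / 61282144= 677.28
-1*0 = 0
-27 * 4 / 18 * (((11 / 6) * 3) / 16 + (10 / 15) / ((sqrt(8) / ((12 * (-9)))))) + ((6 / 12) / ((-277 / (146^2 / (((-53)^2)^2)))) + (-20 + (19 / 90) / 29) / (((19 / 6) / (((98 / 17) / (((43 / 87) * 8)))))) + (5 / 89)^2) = -216679089169361561757 / 19236418890427780240 + 108 * sqrt(2) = 141.47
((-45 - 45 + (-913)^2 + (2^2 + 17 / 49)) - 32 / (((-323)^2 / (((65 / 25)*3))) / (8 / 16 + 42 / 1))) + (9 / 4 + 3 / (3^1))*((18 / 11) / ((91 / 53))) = 5514083928347 / 6615686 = 833486.34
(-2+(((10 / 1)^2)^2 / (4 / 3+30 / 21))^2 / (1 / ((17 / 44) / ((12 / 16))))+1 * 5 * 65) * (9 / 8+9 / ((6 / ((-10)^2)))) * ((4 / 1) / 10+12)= 2341612514987967 / 185020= 12655996730.02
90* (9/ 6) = 135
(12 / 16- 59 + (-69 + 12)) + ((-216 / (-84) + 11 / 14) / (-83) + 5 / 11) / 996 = -1467227705 / 12730872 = -115.25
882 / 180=49 / 10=4.90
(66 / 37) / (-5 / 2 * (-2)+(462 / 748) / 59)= 132396 / 371887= 0.36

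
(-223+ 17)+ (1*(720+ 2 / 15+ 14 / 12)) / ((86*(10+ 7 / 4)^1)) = -2074417 / 10105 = -205.29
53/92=0.58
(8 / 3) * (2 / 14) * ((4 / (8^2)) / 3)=1 / 126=0.01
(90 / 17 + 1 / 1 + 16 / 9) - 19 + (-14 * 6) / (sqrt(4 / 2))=-42 * sqrt(2) - 1672 / 153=-70.33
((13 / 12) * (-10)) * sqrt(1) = -65 / 6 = -10.83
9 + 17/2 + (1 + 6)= 49/2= 24.50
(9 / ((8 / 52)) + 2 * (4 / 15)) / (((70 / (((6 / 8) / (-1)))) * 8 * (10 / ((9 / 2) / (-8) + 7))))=-26059 / 512000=-0.05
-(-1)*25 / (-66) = -0.38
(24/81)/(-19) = -8/513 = -0.02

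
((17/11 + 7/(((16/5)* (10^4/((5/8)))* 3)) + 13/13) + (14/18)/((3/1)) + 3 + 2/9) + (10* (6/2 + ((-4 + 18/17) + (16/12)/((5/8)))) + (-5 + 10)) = 8517490181/258508800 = 32.95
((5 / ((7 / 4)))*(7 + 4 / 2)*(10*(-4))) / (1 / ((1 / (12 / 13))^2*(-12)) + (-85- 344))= 135200 / 56399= 2.40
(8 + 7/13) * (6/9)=74/13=5.69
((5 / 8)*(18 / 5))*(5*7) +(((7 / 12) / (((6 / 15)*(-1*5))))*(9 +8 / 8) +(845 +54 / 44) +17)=30989 / 33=939.06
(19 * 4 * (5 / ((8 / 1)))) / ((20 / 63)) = 149.62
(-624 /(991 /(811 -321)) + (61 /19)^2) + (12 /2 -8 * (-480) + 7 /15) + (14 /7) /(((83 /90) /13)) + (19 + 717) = 1920756338516 /445399995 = 4312.43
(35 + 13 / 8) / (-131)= -293 / 1048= -0.28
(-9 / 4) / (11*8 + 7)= -9 / 380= -0.02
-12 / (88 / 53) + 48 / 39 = -1715 / 286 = -6.00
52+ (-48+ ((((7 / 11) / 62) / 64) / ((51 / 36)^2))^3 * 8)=245017232733216191 / 61254308183241536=4.00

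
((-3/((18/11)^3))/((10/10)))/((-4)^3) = 1331/124416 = 0.01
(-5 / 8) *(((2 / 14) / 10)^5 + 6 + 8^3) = -870602600001 / 2689120000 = -323.75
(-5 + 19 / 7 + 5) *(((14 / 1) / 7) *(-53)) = -2014 / 7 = -287.71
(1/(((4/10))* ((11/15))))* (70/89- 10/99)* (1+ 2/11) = 2.76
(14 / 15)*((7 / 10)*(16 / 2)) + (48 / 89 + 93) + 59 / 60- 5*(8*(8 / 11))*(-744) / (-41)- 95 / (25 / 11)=-1886309201 / 4013900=-469.94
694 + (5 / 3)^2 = 6271 / 9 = 696.78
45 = 45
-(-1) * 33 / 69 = 11 / 23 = 0.48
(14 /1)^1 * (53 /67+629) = 590744 /67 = 8817.07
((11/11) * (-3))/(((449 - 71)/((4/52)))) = -1/1638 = -0.00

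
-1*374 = -374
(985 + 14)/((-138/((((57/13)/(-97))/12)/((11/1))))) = 0.00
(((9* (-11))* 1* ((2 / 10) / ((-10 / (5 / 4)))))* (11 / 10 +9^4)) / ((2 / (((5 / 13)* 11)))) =71461269 / 2080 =34356.38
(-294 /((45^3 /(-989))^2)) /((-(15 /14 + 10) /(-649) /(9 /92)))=-9466807889 /47669765625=-0.20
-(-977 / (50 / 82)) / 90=40057 / 2250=17.80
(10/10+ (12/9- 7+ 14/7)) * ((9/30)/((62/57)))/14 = -57/1085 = -0.05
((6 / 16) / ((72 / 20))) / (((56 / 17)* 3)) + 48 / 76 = 98383 / 153216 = 0.64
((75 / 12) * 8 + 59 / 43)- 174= -5273 / 43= -122.63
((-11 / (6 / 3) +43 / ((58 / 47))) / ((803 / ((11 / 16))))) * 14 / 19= 5957 / 321784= 0.02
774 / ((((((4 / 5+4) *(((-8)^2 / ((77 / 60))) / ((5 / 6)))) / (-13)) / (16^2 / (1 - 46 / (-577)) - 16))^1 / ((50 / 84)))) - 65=-6710393105 / 1435392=-4674.96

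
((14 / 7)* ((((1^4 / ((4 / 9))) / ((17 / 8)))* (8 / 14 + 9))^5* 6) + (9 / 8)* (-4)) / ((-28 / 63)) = -551047157861231097 / 190908292792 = -2886449.56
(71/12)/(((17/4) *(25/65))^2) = 47996/21675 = 2.21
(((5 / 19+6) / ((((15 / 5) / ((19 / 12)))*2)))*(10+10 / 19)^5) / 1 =213597.63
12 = 12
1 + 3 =4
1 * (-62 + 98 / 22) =-633 / 11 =-57.55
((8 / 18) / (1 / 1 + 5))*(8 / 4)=4 / 27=0.15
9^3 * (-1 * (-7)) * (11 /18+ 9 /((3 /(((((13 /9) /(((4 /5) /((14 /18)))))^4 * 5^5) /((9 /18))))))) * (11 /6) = 10313117669201809 /15116544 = 682240442.60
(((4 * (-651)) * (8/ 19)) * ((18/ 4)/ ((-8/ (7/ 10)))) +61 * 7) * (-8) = -652624/ 95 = -6869.73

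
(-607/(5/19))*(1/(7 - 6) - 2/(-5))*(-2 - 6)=645848/25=25833.92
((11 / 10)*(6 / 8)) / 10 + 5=2033 / 400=5.08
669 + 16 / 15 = 10051 / 15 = 670.07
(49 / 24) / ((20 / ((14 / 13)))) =343 / 3120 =0.11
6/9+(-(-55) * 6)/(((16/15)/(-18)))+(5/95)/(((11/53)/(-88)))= -1274611/228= -5590.40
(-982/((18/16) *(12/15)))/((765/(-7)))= 13748/1377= 9.98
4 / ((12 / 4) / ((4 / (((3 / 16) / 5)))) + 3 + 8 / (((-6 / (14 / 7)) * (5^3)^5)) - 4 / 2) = 23437500000000 / 6024169921363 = 3.89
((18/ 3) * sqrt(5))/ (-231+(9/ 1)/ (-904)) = -1808 * sqrt(5)/ 69611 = -0.06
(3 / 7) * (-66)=-198 / 7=-28.29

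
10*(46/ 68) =115/ 17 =6.76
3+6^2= 39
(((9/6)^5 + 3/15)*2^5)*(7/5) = 8729/25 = 349.16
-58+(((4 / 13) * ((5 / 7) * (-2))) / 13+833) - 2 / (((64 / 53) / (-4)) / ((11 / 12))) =88701049 / 113568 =781.04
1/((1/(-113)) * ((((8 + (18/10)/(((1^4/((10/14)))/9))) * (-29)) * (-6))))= -791/23838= -0.03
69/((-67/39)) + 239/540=-1437127/36180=-39.72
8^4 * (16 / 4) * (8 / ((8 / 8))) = 131072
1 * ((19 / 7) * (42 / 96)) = 19 / 16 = 1.19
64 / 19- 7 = -69 / 19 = -3.63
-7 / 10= -0.70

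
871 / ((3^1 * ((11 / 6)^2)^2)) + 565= 8648437 / 14641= 590.70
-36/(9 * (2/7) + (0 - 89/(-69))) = -9.32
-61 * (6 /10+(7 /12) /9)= -21899 /540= -40.55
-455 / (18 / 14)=-3185 / 9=-353.89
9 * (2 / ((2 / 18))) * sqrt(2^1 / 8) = 81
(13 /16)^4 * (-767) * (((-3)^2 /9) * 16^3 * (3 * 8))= -65718861 /2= -32859430.50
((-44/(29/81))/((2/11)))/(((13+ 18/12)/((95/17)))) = -3724380/14297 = -260.50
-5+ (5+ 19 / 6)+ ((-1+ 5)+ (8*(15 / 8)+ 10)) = 193 / 6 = 32.17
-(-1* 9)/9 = 1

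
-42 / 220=-21 / 110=-0.19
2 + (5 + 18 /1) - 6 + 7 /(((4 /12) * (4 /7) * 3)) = 125 /4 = 31.25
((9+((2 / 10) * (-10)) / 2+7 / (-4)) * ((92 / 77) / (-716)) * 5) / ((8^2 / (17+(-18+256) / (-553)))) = -48875 / 3620096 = -0.01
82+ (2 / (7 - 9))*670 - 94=-682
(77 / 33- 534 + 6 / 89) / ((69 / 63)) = -993559 / 2047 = -485.37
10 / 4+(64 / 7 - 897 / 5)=-167.76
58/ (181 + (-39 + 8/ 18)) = 261/ 641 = 0.41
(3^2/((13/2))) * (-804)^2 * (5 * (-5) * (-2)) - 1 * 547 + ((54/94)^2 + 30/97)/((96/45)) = 3989024740820389/89137568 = 44751330.22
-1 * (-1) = 1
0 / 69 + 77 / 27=77 / 27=2.85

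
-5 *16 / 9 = -80 / 9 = -8.89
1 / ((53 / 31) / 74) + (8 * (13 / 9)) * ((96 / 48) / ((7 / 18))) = 38106 / 371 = 102.71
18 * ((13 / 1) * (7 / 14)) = 117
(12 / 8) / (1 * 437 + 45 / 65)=39 / 11380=0.00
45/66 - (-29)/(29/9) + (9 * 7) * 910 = 57339.68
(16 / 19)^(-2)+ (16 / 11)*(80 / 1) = 331651 / 2816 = 117.77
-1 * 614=-614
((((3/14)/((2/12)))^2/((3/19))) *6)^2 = 9474084/2401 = 3945.89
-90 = -90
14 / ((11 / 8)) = 112 / 11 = 10.18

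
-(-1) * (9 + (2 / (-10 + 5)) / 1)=43 / 5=8.60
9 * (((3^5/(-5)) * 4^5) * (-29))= 64945152/5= 12989030.40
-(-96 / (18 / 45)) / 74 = 3.24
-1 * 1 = -1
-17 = -17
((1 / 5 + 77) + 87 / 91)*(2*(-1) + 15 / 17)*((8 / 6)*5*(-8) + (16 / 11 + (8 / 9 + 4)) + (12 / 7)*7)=3056.40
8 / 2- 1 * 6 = -2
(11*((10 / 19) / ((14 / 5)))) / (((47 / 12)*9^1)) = 1100 / 18753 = 0.06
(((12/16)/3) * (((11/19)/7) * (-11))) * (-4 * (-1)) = -121/133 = -0.91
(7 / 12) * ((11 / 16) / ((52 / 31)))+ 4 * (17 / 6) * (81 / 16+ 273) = 31465715 / 9984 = 3151.61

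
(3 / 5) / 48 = 1 / 80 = 0.01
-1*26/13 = -2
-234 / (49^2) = -234 / 2401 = -0.10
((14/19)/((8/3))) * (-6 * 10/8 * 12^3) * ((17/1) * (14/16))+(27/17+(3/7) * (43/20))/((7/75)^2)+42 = -23459818353/443156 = -52938.06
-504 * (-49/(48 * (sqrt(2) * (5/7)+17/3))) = 2571471/27422 - 324135 * sqrt(2)/27422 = 77.06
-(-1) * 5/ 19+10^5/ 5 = 380005/ 19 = 20000.26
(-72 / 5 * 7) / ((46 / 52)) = -13104 / 115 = -113.95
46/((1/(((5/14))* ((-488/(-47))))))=170.58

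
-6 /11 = -0.55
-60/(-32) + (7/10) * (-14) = -317/40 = -7.92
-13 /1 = -13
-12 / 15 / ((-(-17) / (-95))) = 76 / 17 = 4.47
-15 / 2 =-7.50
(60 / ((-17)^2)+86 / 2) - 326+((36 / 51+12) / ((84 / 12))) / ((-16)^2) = -18306389 / 64736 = -282.79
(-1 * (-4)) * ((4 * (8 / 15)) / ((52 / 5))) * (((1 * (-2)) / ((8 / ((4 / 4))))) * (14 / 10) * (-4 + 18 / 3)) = -112 / 195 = -0.57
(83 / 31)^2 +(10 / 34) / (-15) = 350378 / 49011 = 7.15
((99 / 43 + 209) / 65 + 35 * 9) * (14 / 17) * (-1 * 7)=-87172078 / 47515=-1834.62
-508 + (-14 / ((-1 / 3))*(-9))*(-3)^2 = -3910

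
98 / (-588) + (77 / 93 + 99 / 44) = 361 / 124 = 2.91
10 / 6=1.67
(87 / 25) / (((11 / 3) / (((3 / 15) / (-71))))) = -261 / 97625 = -0.00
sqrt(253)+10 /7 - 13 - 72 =-585 /7+sqrt(253) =-67.67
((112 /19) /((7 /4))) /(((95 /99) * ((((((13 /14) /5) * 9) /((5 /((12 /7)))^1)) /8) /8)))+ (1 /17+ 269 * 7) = 2275.09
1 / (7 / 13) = 13 / 7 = 1.86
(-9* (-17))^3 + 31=3581608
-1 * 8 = -8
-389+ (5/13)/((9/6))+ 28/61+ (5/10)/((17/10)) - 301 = -27864841/40443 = -688.99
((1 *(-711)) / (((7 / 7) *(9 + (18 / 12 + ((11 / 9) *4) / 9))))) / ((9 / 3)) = -38394 / 1789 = -21.46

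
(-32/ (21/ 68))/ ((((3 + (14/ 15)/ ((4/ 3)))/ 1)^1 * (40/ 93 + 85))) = -134912/ 411551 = -0.33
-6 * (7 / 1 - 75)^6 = -593204895744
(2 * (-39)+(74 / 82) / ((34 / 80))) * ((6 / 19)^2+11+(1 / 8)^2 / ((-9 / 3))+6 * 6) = -2105259445 / 589152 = -3573.37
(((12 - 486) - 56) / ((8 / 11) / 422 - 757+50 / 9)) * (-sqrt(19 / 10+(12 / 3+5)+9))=-1107117 * sqrt(1990) / 15696887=-3.15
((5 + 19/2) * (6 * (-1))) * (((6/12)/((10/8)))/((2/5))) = -87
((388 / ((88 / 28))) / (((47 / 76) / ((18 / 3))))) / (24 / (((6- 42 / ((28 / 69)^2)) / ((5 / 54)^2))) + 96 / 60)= 1311691500630 / 1751270807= 748.99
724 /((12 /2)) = 362 /3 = 120.67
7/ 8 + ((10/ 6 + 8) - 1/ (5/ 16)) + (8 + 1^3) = 1961/ 120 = 16.34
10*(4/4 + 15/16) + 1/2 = 159/8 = 19.88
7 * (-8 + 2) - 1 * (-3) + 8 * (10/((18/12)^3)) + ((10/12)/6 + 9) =-665/108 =-6.16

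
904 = 904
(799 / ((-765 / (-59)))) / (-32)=-2773 / 1440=-1.93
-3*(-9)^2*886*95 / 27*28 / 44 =-482064.55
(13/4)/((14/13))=169/56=3.02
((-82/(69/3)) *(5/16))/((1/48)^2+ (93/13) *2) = -0.08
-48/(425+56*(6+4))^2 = -48/970225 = -0.00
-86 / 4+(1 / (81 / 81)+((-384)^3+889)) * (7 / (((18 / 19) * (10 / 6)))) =-7530755107 / 30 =-251025170.23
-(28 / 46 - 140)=3206 / 23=139.39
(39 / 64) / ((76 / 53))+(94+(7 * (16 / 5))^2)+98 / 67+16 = 4999510097 / 8147200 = 613.65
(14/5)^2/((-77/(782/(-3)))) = 26.54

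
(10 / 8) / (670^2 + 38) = 5 / 1795752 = 0.00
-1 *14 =-14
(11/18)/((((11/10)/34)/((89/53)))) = 15130/477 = 31.72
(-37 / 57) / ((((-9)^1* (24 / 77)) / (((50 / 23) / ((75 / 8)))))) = 5698 / 106191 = 0.05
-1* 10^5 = -100000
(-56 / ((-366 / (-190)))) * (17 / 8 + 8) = -17955 / 61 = -294.34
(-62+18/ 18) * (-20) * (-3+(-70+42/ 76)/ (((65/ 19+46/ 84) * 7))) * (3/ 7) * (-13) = 37383.21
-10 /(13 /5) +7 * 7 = 587 /13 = 45.15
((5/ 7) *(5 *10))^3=15625000/ 343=45553.94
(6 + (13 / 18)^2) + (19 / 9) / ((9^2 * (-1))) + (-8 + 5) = 10193 / 2916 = 3.50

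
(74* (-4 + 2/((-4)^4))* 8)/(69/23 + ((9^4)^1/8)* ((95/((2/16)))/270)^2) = -18907/52008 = -0.36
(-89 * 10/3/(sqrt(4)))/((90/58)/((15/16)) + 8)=-2581/168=-15.36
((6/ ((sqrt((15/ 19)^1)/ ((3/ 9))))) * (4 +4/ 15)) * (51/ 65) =2176 * sqrt(285)/ 4875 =7.54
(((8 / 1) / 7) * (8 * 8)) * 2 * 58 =59392 / 7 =8484.57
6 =6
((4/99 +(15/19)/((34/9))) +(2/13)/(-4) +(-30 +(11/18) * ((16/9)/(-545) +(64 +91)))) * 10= 649.31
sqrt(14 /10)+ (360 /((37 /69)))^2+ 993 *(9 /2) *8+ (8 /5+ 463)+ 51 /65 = sqrt(35) /5+ 8665822406 /17797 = 486927.20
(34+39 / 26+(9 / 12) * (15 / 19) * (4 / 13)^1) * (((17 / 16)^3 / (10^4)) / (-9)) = -86601451 / 182108160000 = -0.00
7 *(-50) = -350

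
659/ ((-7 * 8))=-659/ 56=-11.77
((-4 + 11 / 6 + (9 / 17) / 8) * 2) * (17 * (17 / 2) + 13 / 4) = -168829 / 272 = -620.69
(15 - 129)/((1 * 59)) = -114/59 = -1.93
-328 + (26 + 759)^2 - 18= 615879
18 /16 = 9 /8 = 1.12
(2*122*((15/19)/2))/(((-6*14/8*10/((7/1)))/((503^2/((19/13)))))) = -401272274/361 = -1111557.55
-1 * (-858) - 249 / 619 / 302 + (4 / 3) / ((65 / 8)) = 858.16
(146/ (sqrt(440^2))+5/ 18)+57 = 114067/ 1980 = 57.61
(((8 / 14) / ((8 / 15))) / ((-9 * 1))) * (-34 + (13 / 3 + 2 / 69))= 3.53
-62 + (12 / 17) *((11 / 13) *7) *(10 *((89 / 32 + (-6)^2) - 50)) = -469453 / 884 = -531.06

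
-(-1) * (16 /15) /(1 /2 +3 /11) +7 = 2137 /255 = 8.38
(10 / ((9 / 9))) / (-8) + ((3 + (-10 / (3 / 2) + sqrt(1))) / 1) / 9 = -167 / 108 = -1.55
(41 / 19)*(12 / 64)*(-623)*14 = -536403 / 152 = -3528.97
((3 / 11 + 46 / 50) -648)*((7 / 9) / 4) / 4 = -77819 / 2475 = -31.44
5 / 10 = 1 / 2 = 0.50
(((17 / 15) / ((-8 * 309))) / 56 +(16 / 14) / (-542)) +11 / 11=561534913 / 562726080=1.00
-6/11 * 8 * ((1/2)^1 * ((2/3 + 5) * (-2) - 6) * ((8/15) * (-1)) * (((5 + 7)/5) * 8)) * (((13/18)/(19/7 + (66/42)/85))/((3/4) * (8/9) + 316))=-20593664/63718875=-0.32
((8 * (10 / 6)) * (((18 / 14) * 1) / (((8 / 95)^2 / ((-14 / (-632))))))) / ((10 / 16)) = 27075 / 316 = 85.68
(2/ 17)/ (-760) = -0.00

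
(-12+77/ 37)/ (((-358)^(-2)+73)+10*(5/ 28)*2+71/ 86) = -14157892588/ 110473598299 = -0.13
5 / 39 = 0.13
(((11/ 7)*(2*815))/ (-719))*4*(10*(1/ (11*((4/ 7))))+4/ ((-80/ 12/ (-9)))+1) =-573108/ 5033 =-113.87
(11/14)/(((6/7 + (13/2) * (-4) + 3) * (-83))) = 11/25730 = 0.00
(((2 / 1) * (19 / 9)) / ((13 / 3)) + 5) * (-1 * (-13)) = 233 / 3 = 77.67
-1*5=-5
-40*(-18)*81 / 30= 1944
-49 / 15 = -3.27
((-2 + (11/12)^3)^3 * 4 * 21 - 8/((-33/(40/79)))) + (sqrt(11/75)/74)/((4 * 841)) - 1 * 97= -94569244496063/373654093824 + sqrt(33)/3734040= -253.09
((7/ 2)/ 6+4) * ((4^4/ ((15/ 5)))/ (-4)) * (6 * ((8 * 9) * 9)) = -380160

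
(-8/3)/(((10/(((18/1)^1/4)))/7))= -42/5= -8.40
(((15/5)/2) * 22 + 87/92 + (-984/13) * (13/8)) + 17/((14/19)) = -42493/644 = -65.98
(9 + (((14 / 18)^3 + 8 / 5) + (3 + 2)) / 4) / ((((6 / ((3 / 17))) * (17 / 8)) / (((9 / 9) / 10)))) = 0.01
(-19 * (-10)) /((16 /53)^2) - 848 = 158311 /128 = 1236.80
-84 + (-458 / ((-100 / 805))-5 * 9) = 35579 / 10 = 3557.90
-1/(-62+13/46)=46/2839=0.02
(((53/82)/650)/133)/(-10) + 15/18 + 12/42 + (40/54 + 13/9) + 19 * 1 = 6098623867/273429000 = 22.30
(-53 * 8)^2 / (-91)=-179776 / 91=-1975.56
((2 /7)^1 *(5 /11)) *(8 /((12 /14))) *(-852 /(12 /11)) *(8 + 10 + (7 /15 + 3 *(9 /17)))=-18985.31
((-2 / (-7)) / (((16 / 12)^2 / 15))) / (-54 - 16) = -27 / 784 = -0.03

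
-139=-139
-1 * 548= -548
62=62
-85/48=-1.77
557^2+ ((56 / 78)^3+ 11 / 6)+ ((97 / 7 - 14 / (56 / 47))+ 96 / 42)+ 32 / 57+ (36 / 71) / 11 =7646751227664853 / 24646569948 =310256.20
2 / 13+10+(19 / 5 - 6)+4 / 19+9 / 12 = 44037 / 4940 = 8.91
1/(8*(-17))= -1/136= -0.01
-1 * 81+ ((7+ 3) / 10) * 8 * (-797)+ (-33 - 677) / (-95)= -122541 / 19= -6449.53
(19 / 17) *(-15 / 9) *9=-285 / 17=-16.76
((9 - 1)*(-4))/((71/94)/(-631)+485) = -1898048/28767219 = -0.07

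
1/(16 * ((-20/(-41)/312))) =1599/40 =39.98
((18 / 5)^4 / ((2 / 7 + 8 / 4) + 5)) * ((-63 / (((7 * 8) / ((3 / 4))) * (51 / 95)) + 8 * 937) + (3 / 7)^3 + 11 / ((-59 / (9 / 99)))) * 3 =541323845145333 / 1044373750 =518323.87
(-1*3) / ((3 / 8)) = -8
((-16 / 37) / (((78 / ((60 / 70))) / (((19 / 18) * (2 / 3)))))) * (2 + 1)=-304 / 30303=-0.01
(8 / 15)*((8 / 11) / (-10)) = -32 / 825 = -0.04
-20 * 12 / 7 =-240 / 7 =-34.29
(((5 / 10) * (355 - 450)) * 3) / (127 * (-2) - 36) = 0.49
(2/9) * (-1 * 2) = -4/9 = -0.44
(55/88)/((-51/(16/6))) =-5/153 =-0.03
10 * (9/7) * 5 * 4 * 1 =1800/7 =257.14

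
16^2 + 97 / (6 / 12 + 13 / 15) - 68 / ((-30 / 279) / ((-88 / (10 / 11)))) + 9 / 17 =-1060987601 / 17425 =-60888.81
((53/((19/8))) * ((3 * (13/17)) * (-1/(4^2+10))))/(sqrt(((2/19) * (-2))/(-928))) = -1272 * sqrt(1102)/323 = -130.73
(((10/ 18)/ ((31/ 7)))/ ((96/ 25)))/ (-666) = -875/ 17838144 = -0.00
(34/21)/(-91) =-34/1911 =-0.02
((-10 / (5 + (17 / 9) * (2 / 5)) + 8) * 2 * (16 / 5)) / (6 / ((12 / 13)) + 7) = 2.97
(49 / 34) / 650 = 49 / 22100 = 0.00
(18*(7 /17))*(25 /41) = 3150 /697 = 4.52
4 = 4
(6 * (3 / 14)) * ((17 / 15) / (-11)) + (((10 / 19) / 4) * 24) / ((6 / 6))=22131 / 7315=3.03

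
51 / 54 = 17 / 18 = 0.94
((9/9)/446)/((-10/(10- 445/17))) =55/15164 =0.00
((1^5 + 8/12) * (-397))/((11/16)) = -31760/33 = -962.42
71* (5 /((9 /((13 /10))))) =923 /18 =51.28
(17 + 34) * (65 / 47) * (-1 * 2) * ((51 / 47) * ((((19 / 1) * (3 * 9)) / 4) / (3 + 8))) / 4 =-86730345 / 194392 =-446.16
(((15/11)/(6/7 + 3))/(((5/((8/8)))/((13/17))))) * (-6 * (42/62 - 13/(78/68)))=180362/52173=3.46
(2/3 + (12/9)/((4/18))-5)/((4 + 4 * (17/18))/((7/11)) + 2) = 15/128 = 0.12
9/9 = 1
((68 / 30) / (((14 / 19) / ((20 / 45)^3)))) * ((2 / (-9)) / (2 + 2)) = -10336 / 688905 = -0.02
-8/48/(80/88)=-11/60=-0.18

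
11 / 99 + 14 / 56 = 13 / 36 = 0.36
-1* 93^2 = -8649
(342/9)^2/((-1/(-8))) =11552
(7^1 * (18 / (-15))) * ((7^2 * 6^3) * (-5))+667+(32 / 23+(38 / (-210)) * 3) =358382658 / 805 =445195.85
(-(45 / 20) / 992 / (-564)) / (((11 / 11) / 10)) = 15 / 372992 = 0.00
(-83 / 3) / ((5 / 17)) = -1411 / 15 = -94.07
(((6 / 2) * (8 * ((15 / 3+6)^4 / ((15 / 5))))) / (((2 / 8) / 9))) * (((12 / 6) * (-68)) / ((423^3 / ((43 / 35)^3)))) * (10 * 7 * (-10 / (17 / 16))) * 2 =38143983190016 / 2060367435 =18513.19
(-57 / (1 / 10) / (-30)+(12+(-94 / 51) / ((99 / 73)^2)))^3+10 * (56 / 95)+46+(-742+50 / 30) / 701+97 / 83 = 3734028928643209722644596517 / 138061124755635453963327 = 27046.20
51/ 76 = 0.67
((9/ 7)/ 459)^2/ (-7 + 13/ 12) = -4/ 3016293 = -0.00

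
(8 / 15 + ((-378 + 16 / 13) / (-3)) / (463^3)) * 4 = 13763094104 / 6451435055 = 2.13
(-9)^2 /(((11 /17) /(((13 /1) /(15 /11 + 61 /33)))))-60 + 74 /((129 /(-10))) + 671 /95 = 581911919 /1299030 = 447.96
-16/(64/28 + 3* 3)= -112/79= -1.42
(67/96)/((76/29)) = 1943/7296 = 0.27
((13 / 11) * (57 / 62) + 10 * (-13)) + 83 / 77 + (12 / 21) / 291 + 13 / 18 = -127.11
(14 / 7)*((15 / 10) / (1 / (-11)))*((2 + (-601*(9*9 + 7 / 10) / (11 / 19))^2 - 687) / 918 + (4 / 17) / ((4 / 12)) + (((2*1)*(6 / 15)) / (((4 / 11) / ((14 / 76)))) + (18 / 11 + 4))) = -551230117232137 / 2131800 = -258574968.21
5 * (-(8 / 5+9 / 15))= -11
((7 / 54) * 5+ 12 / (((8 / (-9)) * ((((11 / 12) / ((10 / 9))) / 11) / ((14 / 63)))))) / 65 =-425 / 702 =-0.61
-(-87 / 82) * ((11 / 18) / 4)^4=424589 / 734552064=0.00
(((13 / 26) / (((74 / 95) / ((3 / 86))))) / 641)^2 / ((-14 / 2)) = -0.00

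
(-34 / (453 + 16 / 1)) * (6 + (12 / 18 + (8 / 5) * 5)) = -1496 / 1407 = -1.06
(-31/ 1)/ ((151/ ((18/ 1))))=-558/ 151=-3.70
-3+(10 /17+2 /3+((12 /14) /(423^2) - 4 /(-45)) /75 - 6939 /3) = -6160850351878 /2661568875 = -2314.74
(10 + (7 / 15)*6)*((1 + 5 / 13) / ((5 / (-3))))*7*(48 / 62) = -57.63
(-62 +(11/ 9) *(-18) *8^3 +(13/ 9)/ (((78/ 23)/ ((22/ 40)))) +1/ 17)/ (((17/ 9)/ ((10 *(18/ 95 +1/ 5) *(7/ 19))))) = -53856454561/ 6259740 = -8603.62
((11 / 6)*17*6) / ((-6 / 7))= -1309 / 6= -218.17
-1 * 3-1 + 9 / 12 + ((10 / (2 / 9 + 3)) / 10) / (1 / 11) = 19 / 116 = 0.16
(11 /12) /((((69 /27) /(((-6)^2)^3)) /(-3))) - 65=-1156231 /23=-50270.91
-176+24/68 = -2986/17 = -175.65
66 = 66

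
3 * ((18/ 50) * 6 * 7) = 1134/ 25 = 45.36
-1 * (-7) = 7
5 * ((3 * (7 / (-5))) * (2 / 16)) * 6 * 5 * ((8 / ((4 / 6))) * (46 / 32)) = -21735 / 16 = -1358.44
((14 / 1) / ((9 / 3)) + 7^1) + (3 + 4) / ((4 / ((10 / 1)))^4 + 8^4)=89613685 / 7680048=11.67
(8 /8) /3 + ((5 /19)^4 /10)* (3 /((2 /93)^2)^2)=84160021397 /12510816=6726.98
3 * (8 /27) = 8 /9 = 0.89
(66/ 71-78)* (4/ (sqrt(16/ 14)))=-5472* sqrt(14)/ 71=-288.37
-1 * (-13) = 13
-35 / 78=-0.45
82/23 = 3.57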